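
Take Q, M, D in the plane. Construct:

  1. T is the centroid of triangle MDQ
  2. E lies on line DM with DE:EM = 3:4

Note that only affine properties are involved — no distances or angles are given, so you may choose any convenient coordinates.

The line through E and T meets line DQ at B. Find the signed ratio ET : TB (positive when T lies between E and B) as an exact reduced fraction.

ET:TB = 2/7

Assign Q = (0, 0), M = (1, 0), D = (0, 1) — the answer is frame-independent, so this choice is without loss of generality.
1. T is the centroid of triangle MDQ ⇒ T = (1/3, 1/3)
2. E lies on line DM with DE:EM = 3:4 ⇒ E = (3/7, 4/7)
line ET meets DQ at B = (0, -1/2)
T = E + t·(B−E) with t = 2/9, so ET:TB = 2/9:7/9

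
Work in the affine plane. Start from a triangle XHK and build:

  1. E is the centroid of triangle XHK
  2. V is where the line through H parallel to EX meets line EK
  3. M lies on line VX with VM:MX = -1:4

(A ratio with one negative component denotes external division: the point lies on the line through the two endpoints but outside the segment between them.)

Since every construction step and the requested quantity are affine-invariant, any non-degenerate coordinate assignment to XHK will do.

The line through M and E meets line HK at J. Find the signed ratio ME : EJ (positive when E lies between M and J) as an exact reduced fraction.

ME:EJ = 2/3

Assign X = (0, 0), H = (1, 0), K = (0, 1) — the answer is frame-independent, so this choice is without loss of generality.
1. E is the centroid of triangle XHK ⇒ E = (1/3, 1/3)
2. V is where the line through H parallel to EX meets line EK ⇒ V = (2/3, -1/3)
3. M lies on line VX with VM:MX = -1:4 ⇒ M = (8/9, -4/9)
line ME meets HK at J = (-1/2, 3/2)
E = M + t·(J−M) with t = 2/5, so ME:EJ = 2/5:3/5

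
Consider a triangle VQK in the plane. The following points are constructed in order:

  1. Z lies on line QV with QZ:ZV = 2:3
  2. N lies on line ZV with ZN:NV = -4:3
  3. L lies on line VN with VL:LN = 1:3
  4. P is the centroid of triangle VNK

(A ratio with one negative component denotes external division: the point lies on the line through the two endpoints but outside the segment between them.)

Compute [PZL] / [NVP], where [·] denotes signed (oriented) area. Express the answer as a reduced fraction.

Choose coordinates V = (0, 0), Q = (1, 0), K = (0, 1).
1. Z lies on line QV with QZ:ZV = 2:3 ⇒ Z = (3/5, 0)
2. N lies on line ZV with ZN:NV = -4:3 ⇒ N = (-9/5, 0)
3. L lies on line VN with VL:LN = 1:3 ⇒ L = (-9/20, 0)
4. P is the centroid of triangle VNK ⇒ P = (-3/5, 1/3)
2·[PZL] = -7/20, 2·[NVP] = 3/5
[PZL]:[NVP] = -7/20:3/5 = -7/12

[PZL]:[NVP] = -7/12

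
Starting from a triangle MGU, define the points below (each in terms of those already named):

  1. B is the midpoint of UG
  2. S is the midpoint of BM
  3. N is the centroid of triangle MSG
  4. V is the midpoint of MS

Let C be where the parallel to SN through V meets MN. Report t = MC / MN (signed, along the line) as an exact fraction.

t = 1/2

Work in coordinates with M = (0, 0), G = (1, 0), U = (0, 1).
1. B is the midpoint of UG ⇒ B = (1/2, 1/2)
2. S is the midpoint of BM ⇒ S = (1/4, 1/4)
3. N is the centroid of triangle MSG ⇒ N = (5/12, 1/12)
4. V is the midpoint of MS ⇒ V = (1/8, 1/8)
through V parallel to SN: direction (1/6, -1/6); meets MN at C = (5/24, 1/24)
C = M + t·(N−M) with t = 1/2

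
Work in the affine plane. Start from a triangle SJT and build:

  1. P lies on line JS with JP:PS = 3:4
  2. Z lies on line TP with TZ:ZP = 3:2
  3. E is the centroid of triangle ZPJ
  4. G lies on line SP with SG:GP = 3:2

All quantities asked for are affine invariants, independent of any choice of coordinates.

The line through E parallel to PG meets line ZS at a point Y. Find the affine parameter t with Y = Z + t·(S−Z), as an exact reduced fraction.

t = 2/3

Choose coordinates S = (0, 0), J = (1, 0), T = (0, 1).
1. P lies on line JS with JP:PS = 3:4 ⇒ P = (4/7, 0)
2. Z lies on line TP with TZ:ZP = 3:2 ⇒ Z = (12/35, 2/5)
3. E is the centroid of triangle ZPJ ⇒ E = (67/105, 2/15)
4. G lies on line SP with SG:GP = 3:2 ⇒ G = (12/35, 0)
through E parallel to PG: direction (-8/35, 0); meets ZS at Y = (4/35, 2/15)
Y = Z + t·(S−Z) with t = 2/3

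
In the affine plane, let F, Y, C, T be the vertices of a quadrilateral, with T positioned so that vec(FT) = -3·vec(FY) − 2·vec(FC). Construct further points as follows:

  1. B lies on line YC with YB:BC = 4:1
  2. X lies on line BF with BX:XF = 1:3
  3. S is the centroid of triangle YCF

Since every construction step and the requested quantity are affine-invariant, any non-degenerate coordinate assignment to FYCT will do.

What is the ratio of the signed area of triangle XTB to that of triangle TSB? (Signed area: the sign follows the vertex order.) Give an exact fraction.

[XTB]:[TSB] = -15/56

Work in coordinates with F = (0, 0), Y = (1, 0), C = (0, 1), T = (-3, -2).
1. B lies on line YC with YB:BC = 4:1 ⇒ B = (1/5, 4/5)
2. X lies on line BF with BX:XF = 1:3 ⇒ X = (3/20, 3/5)
3. S is the centroid of triangle YCF ⇒ S = (1/3, 1/3)
2·[XTB] = -1/2, 2·[TSB] = 28/15
[XTB]:[TSB] = -1/2:28/15 = -15/56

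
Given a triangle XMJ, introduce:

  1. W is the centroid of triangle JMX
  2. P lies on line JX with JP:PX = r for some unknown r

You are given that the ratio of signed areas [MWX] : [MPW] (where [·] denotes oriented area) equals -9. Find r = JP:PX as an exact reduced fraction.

Set X = (0, 0), M = (1, 0), J = (0, 1); any affine frame gives the same invariant.
1. W is the centroid of triangle JMX ⇒ W = (1/3, 1/3)
2. With JP:PX = r, write λ = r/(r+1) so P = J + λ·(X−J); P is affine-linear in λ
Every point depending on P is an affine combination of P and λ-independent points, so each such coordinate is linear in λ; the λ² term in each signed area is a multiple of (X−J)×(X−J) = 0, so 2·[MWX] and 2·[MPW] are each linear in λ. Evaluating at λ=0 and λ=1:
  2·[MWX] = 1/3,   2·[MPW] = -2/3·λ + 1/3
So [MWX]:[MPW] = (1/3) / (-2/3·λ + 1/3). Setting this equal to -9:
  1/3 = -9·(-2/3·λ + 1/3)  ⇒  λ = 5/9
Then r = λ/(1−λ) = (5/9)/(4/9) = 5/4. Check: with r = 5/4, P = (0, 4/9) and [MWX]:[MPW] = -9 as required.

r = 5/4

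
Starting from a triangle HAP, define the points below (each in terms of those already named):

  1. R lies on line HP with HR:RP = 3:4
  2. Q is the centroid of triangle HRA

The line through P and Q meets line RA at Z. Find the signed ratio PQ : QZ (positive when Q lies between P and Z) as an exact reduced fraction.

Assign H = (0, 0), A = (1, 0), P = (0, 1) — the answer is frame-independent, so this choice is without loss of generality.
1. R lies on line HP with HR:RP = 3:4 ⇒ R = (0, 3/7)
2. Q is the centroid of triangle HRA ⇒ Q = (1/3, 1/7)
line PQ meets RA at Z = (4/15, 11/35)
Q = P + t·(Z−P) with t = 5/4, so PQ:QZ = 5/4:-1/4

PQ:QZ = -5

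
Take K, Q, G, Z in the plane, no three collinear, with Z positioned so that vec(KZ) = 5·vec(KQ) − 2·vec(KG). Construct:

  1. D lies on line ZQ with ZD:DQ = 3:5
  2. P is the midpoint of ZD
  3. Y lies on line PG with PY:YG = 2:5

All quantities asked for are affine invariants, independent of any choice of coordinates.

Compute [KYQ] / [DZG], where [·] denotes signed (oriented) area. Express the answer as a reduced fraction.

Work in coordinates with K = (0, 0), Q = (1, 0), G = (0, 1), Z = (5, -2).
1. D lies on line ZQ with ZD:DQ = 3:5 ⇒ D = (7/2, -5/4)
2. P is the midpoint of ZD ⇒ P = (17/4, -13/8)
3. Y lies on line PG with PY:YG = 2:5 ⇒ Y = (85/28, -7/8)
2·[KYQ] = 7/8, 2·[DZG] = 3/4
[KYQ]:[DZG] = 7/8:3/4 = 7/6

[KYQ]:[DZG] = 7/6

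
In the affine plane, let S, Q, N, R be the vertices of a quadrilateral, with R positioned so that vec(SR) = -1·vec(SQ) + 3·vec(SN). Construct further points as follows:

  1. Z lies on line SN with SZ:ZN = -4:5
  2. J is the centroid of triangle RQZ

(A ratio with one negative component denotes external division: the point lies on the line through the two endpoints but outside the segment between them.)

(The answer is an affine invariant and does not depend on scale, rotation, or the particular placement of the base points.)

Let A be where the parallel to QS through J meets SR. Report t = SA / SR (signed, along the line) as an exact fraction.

Work in coordinates with S = (0, 0), Q = (1, 0), N = (0, 1), R = (-1, 3).
1. Z lies on line SN with SZ:ZN = -4:5 ⇒ Z = (0, -4)
2. J is the centroid of triangle RQZ ⇒ J = (0, -1/3)
through J parallel to QS: direction (-1, 0); meets SR at A = (1/9, -1/3)
A = S + t·(R−S) with t = -1/9

t = -1/9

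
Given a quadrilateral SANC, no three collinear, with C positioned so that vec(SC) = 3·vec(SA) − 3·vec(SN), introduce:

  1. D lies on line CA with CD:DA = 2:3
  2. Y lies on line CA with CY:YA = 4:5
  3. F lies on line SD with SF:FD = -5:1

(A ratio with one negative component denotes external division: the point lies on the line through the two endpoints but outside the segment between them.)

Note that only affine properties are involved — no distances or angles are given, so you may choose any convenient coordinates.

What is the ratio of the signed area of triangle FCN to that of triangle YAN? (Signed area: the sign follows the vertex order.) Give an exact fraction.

[FCN]:[YAN] = -9/4

Assign S = (0, 0), A = (1, 0), N = (0, 1), C = (3, -3) — the answer is frame-independent, so this choice is without loss of generality.
1. D lies on line CA with CD:DA = 2:3 ⇒ D = (11/5, -9/5)
2. Y lies on line CA with CY:YA = 4:5 ⇒ Y = (19/9, -5/3)
3. F lies on line SD with SF:FD = -5:1 ⇒ F = (11/4, -9/4)
2·[FCN] = -5/4, 2·[YAN] = 5/9
[FCN]:[YAN] = -5/4:5/9 = -9/4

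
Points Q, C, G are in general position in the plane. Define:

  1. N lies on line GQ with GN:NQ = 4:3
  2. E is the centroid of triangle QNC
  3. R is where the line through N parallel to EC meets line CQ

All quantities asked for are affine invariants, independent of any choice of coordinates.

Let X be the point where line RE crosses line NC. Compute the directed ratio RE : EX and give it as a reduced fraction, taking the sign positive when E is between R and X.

RE:EX = -4

Work in coordinates with Q = (0, 0), C = (1, 0), G = (0, 1).
1. N lies on line GQ with GN:NQ = 4:3 ⇒ N = (0, 3/7)
2. E is the centroid of triangle QNC ⇒ E = (1/3, 1/7)
3. R is where the line through N parallel to EC meets line CQ ⇒ R = (2, 0)
line RE meets NC at X = (3/4, 3/28)
E = R + t·(X−R) with t = 4/3, so RE:EX = 4/3:-1/3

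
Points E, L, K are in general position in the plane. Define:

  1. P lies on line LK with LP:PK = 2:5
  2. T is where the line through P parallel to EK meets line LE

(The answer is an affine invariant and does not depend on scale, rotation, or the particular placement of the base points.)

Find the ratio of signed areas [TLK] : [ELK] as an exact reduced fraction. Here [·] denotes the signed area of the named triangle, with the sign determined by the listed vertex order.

[TLK]:[ELK] = 2/7

Assign E = (0, 0), L = (1, 0), K = (0, 1) — the answer is frame-independent, so this choice is without loss of generality.
1. P lies on line LK with LP:PK = 2:5 ⇒ P = (5/7, 2/7)
2. T is where the line through P parallel to EK meets line LE ⇒ T = (5/7, 0)
2·[TLK] = 2/7, 2·[ELK] = 1
[TLK]:[ELK] = 2/7:1 = 2/7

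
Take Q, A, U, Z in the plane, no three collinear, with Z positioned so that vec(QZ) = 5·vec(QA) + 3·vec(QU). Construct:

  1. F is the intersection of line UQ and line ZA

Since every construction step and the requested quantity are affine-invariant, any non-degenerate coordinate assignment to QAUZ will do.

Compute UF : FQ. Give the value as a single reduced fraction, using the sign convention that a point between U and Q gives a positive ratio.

UF:FQ = -7/3

Work in coordinates with Q = (0, 0), A = (1, 0), U = (0, 1), Z = (5, 3).
1. F is the intersection of line UQ and line ZA ⇒ F = (0, -3/4)
F = U + t·(Q−U) with t = 7/4, so UF:FQ = t:(1−t) = 7/4:-3/4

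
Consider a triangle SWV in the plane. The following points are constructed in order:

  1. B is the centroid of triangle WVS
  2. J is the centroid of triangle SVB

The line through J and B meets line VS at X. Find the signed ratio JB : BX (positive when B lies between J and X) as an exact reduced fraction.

Choose coordinates S = (0, 0), W = (1, 0), V = (0, 1).
1. B is the centroid of triangle WVS ⇒ B = (1/3, 1/3)
2. J is the centroid of triangle SVB ⇒ J = (1/9, 4/9)
line JB meets VS at X = (0, 1/2)
B = J + t·(X−J) with t = -2, so JB:BX = -2:3

JB:BX = -2/3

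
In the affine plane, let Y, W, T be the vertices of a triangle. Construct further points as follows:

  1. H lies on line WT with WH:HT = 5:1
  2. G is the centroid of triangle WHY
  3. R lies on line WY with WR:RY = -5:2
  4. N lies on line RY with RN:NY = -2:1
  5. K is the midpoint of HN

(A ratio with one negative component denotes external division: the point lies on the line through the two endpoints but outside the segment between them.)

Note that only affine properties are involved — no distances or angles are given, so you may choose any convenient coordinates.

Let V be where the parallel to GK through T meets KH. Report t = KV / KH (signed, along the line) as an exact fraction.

Work in coordinates with Y = (0, 0), W = (1, 0), T = (0, 1).
1. H lies on line WT with WH:HT = 5:1 ⇒ H = (1/6, 5/6)
2. G is the centroid of triangle WHY ⇒ G = (7/18, 5/18)
3. R lies on line WY with WR:RY = -5:2 ⇒ R = (-2/3, 0)
4. N lies on line RY with RN:NY = -2:1 ⇒ N = (2/3, 0)
5. K is the midpoint of HN ⇒ K = (5/12, 5/12)
through T parallel to GK: direction (1/36, 5/36); meets KH at V = (1/60, 13/12)
V = K + t·(H−K) with t = 8/5

t = 8/5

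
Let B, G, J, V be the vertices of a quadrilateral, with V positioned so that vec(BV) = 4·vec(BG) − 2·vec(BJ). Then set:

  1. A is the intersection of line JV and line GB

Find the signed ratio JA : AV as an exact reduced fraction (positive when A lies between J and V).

Assign B = (0, 0), G = (1, 0), J = (0, 1), V = (4, -2) — the answer is frame-independent, so this choice is without loss of generality.
1. A is the intersection of line JV and line GB ⇒ A = (4/3, 0)
A = J + t·(V−J) with t = 1/3, so JA:AV = t:(1−t) = 1/3:2/3

JA:AV = 1/2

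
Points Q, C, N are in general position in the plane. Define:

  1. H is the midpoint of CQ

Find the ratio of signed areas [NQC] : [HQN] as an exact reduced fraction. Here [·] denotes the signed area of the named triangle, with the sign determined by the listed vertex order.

Choose coordinates Q = (0, 0), C = (1, 0), N = (0, 1).
1. H is the midpoint of CQ ⇒ H = (1/2, 0)
2·[NQC] = 1, 2·[HQN] = -1/2
[NQC]:[HQN] = 1:-1/2 = -2

[NQC]:[HQN] = -2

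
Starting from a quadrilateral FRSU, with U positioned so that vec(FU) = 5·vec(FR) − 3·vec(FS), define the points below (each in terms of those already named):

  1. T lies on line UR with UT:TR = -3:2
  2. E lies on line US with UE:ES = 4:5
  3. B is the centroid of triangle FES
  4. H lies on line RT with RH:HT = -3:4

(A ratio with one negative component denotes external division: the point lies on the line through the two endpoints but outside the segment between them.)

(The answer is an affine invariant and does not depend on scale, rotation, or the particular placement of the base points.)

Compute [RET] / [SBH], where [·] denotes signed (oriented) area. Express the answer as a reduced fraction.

Work in coordinates with F = (0, 0), R = (1, 0), S = (0, 1), U = (5, -3).
1. T lies on line UR with UT:TR = -3:2 ⇒ T = (-7, 6)
2. E lies on line US with UE:ES = 4:5 ⇒ E = (25/9, -11/9)
3. B is the centroid of triangle FES ⇒ B = (25/27, -2/27)
4. H lies on line RT with RH:HT = -3:4 ⇒ H = (25, -18)
2·[RET] = 8/9, 2·[SBH] = 250/27
[RET]:[SBH] = 8/9:250/27 = 12/125

[RET]:[SBH] = 12/125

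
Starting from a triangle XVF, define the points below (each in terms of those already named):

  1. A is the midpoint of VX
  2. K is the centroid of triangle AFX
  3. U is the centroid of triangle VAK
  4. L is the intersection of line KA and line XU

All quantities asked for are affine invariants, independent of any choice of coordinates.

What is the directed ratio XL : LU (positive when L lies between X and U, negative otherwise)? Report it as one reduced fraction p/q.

Assign X = (0, 0), V = (1, 0), F = (0, 1) — the answer is frame-independent, so this choice is without loss of generality.
1. A is the midpoint of VX ⇒ A = (1/2, 0)
2. K is the centroid of triangle AFX ⇒ K = (1/6, 1/3)
3. U is the centroid of triangle VAK ⇒ U = (5/9, 1/9)
4. L is the intersection of line KA and line XU ⇒ L = (5/12, 1/12)
L = X + t·(U−X) with t = 3/4, so XL:LU = t:(1−t) = 3/4:1/4

XL:LU = 3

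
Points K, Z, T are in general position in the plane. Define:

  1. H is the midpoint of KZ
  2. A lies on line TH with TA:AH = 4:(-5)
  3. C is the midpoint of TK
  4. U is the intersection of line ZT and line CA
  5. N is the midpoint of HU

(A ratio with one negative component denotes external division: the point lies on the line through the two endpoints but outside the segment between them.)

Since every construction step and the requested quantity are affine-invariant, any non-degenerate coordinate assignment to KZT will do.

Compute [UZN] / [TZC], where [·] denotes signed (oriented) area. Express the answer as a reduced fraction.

Assign K = (0, 0), Z = (1, 0), T = (0, 1) — the answer is frame-independent, so this choice is without loss of generality.
1. H is the midpoint of KZ ⇒ H = (1/2, 0)
2. A lies on line TH with TA:AH = 4:(-5) ⇒ A = (-2, 5)
3. C is the midpoint of TK ⇒ C = (0, 1/2)
4. U is the intersection of line ZT and line CA ⇒ U = (-2/5, 7/5)
5. N is the midpoint of HU ⇒ N = (1/20, 7/10)
2·[UZN] = -7/20, 2·[TZC] = -1/2
[UZN]:[TZC] = -7/20:-1/2 = 7/10

[UZN]:[TZC] = 7/10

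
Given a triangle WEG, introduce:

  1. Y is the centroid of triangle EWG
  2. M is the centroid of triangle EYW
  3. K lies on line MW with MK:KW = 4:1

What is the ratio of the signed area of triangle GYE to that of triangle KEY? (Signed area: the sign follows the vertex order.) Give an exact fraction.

[GYE]:[KEY] = 15/13

Work in coordinates with W = (0, 0), E = (1, 0), G = (0, 1).
1. Y is the centroid of triangle EWG ⇒ Y = (1/3, 1/3)
2. M is the centroid of triangle EYW ⇒ M = (4/9, 1/9)
3. K lies on line MW with MK:KW = 4:1 ⇒ K = (4/45, 1/45)
2·[GYE] = 1/3, 2·[KEY] = 13/45
[GYE]:[KEY] = 1/3:13/45 = 15/13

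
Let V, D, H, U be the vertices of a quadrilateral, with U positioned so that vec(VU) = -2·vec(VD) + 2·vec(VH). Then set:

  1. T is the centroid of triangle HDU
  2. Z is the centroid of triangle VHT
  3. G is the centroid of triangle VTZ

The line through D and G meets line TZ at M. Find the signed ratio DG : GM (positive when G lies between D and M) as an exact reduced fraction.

Set V = (0, 0), D = (1, 0), H = (0, 1), U = (-2, 2); any affine frame gives the same invariant.
1. T is the centroid of triangle HDU ⇒ T = (-1/3, 1)
2. Z is the centroid of triangle VHT ⇒ Z = (-1/9, 2/3)
3. G is the centroid of triangle VTZ ⇒ G = (-4/27, 5/9)
line DG meets TZ at M = (1/63, 10/21)
G = D + t·(M−D) with t = 7/6, so DG:GM = 7/6:-1/6

DG:GM = -7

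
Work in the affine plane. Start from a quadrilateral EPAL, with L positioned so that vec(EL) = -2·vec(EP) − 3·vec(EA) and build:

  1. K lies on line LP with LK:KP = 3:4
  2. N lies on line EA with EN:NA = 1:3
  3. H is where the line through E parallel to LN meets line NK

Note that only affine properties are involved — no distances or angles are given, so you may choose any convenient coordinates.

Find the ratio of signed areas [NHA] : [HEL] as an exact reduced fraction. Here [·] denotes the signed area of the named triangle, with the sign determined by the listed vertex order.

Choose coordinates E = (0, 0), P = (1, 0), A = (0, 1), L = (-2, -3).
1. K lies on line LP with LK:KP = 3:4 ⇒ K = (-5/7, -12/7)
2. N lies on line EA with EN:NA = 1:3 ⇒ N = (0, 1/4)
3. H is where the line through E parallel to LN meets line NK ⇒ H = (-2/9, -13/36)
2·[NHA] = -1/6, 2·[HEL] = 1/18
[NHA]:[HEL] = -1/6:1/18 = -3

[NHA]:[HEL] = -3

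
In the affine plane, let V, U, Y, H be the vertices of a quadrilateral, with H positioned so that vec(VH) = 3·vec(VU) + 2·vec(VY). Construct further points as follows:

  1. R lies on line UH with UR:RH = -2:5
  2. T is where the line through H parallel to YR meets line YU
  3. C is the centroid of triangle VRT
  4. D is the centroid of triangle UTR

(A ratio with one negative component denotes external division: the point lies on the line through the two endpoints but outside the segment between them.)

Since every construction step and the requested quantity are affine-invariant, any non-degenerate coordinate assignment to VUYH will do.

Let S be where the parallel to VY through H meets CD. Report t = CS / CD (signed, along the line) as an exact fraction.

Set V = (0, 0), U = (1, 0), Y = (0, 1), H = (3, 2); any affine frame gives the same invariant.
1. R lies on line UH with UR:RH = -2:5 ⇒ R = (-1/3, -4/3)
2. T is where the line through H parallel to YR meets line YU ⇒ T = (5/2, -3/2)
3. C is the centroid of triangle VRT ⇒ C = (13/18, -17/18)
4. D is the centroid of triangle UTR ⇒ D = (19/18, -17/18)
through H parallel to VY: direction (0, 1); meets CD at S = (3, -17/18)
S = C + t·(D−C) with t = 41/6

t = 41/6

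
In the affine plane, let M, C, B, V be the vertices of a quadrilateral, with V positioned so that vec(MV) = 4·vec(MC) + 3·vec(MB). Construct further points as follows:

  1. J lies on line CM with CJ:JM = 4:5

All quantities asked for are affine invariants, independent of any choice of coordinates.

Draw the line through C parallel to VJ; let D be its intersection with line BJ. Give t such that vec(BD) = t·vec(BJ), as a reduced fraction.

Choose coordinates M = (0, 0), C = (1, 0), B = (0, 1), V = (4, 3).
1. J lies on line CM with CJ:JM = 4:5 ⇒ J = (5/9, 0)
through C parallel to VJ: direction (-31/9, -3); meets BJ at D = (145/207, -6/23)
D = B + t·(J−B) with t = 29/23

t = 29/23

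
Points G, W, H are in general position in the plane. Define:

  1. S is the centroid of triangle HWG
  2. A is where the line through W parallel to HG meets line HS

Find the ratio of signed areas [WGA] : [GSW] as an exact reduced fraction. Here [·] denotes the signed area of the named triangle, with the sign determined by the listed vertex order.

[WGA]:[GSW] = -3

Work in coordinates with G = (0, 0), W = (1, 0), H = (0, 1).
1. S is the centroid of triangle HWG ⇒ S = (1/3, 1/3)
2. A is where the line through W parallel to HG meets line HS ⇒ A = (1, -1)
2·[WGA] = 1, 2·[GSW] = -1/3
[WGA]:[GSW] = 1:-1/3 = -3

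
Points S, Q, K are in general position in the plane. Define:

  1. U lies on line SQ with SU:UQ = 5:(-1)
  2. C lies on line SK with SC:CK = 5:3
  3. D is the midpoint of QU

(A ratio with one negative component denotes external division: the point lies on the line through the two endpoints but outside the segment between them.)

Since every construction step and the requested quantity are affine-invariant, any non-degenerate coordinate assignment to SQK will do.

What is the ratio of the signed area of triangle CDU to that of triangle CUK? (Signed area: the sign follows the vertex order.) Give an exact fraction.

[CDU]:[CUK] = 1/6

Choose coordinates S = (0, 0), Q = (1, 0), K = (0, 1).
1. U lies on line SQ with SU:UQ = 5:(-1) ⇒ U = (5/4, 0)
2. C lies on line SK with SC:CK = 5:3 ⇒ C = (0, 5/8)
3. D is the midpoint of QU ⇒ D = (9/8, 0)
2·[CDU] = 5/64, 2·[CUK] = 15/32
[CDU]:[CUK] = 5/64:15/32 = 1/6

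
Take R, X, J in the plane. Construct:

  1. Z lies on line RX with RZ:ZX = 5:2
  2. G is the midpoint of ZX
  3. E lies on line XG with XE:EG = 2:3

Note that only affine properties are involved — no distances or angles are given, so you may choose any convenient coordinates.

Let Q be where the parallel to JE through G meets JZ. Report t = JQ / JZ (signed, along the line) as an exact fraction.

Assign R = (0, 0), X = (1, 0), J = (0, 1) — the answer is frame-independent, so this choice is without loss of generality.
1. Z lies on line RX with RZ:ZX = 5:2 ⇒ Z = (5/7, 0)
2. G is the midpoint of ZX ⇒ G = (6/7, 0)
3. E lies on line XG with XE:EG = 2:3 ⇒ E = (33/35, 0)
through G parallel to JE: direction (33/35, -1); meets JZ at Q = (15/56, 5/8)
Q = J + t·(Z−J) with t = 3/8

t = 3/8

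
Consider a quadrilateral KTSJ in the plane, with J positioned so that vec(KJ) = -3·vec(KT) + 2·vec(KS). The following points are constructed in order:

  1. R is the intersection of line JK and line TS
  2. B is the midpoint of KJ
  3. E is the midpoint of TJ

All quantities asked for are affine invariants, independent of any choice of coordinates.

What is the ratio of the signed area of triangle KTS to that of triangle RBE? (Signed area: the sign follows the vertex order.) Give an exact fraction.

[KTS]:[RBE] = -2/3

Set K = (0, 0), T = (1, 0), S = (0, 1), J = (-3, 2); any affine frame gives the same invariant.
1. R is the intersection of line JK and line TS ⇒ R = (3, -2)
2. B is the midpoint of KJ ⇒ B = (-3/2, 1)
3. E is the midpoint of TJ ⇒ E = (-1, 1)
2·[KTS] = 1, 2·[RBE] = -3/2
[KTS]:[RBE] = 1:-3/2 = -2/3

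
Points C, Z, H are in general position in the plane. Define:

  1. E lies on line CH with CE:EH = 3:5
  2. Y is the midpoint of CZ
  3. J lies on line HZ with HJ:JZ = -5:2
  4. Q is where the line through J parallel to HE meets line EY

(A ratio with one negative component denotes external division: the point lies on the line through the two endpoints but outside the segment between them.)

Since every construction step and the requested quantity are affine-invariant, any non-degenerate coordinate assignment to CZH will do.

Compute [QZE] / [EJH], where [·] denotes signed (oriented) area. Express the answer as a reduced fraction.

Set C = (0, 0), Z = (1, 0), H = (0, 1); any affine frame gives the same invariant.
1. E lies on line CH with CE:EH = 3:5 ⇒ E = (0, 3/8)
2. Y is the midpoint of CZ ⇒ Y = (1/2, 0)
3. J lies on line HZ with HJ:JZ = -5:2 ⇒ J = (5/3, -2/3)
4. Q is where the line through J parallel to HE meets line EY ⇒ Q = (5/3, -7/8)
2·[QZE] = 5/8, 2·[EJH] = 25/24
[QZE]:[EJH] = 5/8:25/24 = 3/5

[QZE]:[EJH] = 3/5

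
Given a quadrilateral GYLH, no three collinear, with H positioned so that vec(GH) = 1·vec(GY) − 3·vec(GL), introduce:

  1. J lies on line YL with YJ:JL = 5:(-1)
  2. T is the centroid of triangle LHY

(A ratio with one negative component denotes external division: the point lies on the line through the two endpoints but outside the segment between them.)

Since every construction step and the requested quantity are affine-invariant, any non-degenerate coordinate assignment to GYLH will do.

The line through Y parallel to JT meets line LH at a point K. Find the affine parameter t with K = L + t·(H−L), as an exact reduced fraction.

Set G = (0, 0), Y = (1, 0), L = (0, 1), H = (1, -3); any affine frame gives the same invariant.
1. J lies on line YL with YJ:JL = 5:(-1) ⇒ J = (-1/4, 5/4)
2. T is the centroid of triangle LHY ⇒ T = (2/3, -2/3)
through Y parallel to JT: direction (11/12, -23/12); meets LH at K = (-4/7, 23/7)
K = L + t·(H−L) with t = -4/7

t = -4/7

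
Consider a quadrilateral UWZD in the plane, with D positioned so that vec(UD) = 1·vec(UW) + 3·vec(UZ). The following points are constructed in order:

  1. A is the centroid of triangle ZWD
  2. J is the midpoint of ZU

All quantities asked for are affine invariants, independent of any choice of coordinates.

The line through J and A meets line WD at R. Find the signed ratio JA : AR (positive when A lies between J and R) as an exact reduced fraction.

Set U = (0, 0), W = (1, 0), Z = (0, 1), D = (1, 3); any affine frame gives the same invariant.
1. A is the centroid of triangle ZWD ⇒ A = (2/3, 4/3)
2. J is the midpoint of ZU ⇒ J = (0, 1/2)
line JA meets WD at R = (1, 7/4)
A = J + t·(R−J) with t = 2/3, so JA:AR = 2/3:1/3

JA:AR = 2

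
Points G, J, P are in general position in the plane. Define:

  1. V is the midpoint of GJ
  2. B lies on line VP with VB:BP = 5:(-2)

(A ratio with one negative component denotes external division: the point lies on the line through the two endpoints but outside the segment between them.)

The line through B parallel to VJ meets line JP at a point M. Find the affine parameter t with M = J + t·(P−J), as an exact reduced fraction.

Work in coordinates with G = (0, 0), J = (1, 0), P = (0, 1).
1. V is the midpoint of GJ ⇒ V = (1/2, 0)
2. B lies on line VP with VB:BP = 5:(-2) ⇒ B = (-1/3, 5/3)
through B parallel to VJ: direction (1/2, 0); meets JP at M = (-2/3, 5/3)
M = J + t·(P−J) with t = 5/3

t = 5/3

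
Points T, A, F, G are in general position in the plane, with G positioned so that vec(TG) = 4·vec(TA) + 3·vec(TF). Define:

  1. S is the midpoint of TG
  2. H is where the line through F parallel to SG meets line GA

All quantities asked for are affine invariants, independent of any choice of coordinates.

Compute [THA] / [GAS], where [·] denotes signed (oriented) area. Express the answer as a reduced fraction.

Choose coordinates T = (0, 0), A = (1, 0), F = (0, 1), G = (4, 3).
1. S is the midpoint of TG ⇒ S = (2, 3/2)
2. H is where the line through F parallel to SG meets line GA ⇒ H = (8, 7)
2·[THA] = -7, 2·[GAS] = -3/2
[THA]:[GAS] = -7:-3/2 = 14/3

[THA]:[GAS] = 14/3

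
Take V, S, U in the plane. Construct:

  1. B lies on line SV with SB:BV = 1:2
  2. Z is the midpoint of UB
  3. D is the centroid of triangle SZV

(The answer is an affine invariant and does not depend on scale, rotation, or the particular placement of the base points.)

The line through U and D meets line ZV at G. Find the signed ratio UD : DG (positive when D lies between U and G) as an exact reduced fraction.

Assign V = (0, 0), S = (1, 0), U = (0, 1) — the answer is frame-independent, so this choice is without loss of generality.
1. B lies on line SV with SB:BV = 1:2 ⇒ B = (2/3, 0)
2. Z is the midpoint of UB ⇒ Z = (1/3, 1/2)
3. D is the centroid of triangle SZV ⇒ D = (4/9, 1/6)
line UD meets ZV at G = (8/27, 4/9)
D = U + t·(G−U) with t = 3/2, so UD:DG = 3/2:-1/2

UD:DG = -3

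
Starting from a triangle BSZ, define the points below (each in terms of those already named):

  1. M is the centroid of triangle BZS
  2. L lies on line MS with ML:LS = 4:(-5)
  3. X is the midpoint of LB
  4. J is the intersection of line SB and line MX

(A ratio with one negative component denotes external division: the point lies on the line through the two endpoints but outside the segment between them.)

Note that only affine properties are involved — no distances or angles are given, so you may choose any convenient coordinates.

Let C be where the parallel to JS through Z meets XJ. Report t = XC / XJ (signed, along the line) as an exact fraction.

Choose coordinates B = (0, 0), S = (1, 0), Z = (0, 1).
1. M is the centroid of triangle BZS ⇒ M = (1/3, 1/3)
2. L lies on line MS with ML:LS = 4:(-5) ⇒ L = (-7/3, 5/3)
3. X is the midpoint of LB ⇒ X = (-7/6, 5/6)
4. J is the intersection of line SB and line MX ⇒ J = (4/3, 0)
through Z parallel to JS: direction (-1/3, 0); meets XJ at C = (-5/3, 1)
C = X + t·(J−X) with t = -1/5

t = -1/5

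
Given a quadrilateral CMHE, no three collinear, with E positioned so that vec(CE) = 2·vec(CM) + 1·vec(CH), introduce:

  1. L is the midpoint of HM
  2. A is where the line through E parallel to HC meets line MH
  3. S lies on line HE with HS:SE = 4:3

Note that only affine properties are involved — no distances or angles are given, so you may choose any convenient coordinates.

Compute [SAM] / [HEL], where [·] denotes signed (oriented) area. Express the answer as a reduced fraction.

Assign C = (0, 0), M = (1, 0), H = (0, 1), E = (2, 1) — the answer is frame-independent, so this choice is without loss of generality.
1. L is the midpoint of HM ⇒ L = (1/2, 1/2)
2. A is where the line through E parallel to HC meets line MH ⇒ A = (2, -1)
3. S lies on line HE with HS:SE = 4:3 ⇒ S = (8/7, 1)
2·[SAM] = -8/7, 2·[HEL] = -1
[SAM]:[HEL] = -8/7:-1 = 8/7

[SAM]:[HEL] = 8/7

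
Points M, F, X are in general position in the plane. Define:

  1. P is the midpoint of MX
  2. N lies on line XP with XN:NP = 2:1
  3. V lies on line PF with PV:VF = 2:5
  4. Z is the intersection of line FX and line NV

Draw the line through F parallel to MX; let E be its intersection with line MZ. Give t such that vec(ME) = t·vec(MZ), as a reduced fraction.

Assign M = (0, 0), F = (1, 0), X = (0, 1) — the answer is frame-independent, so this choice is without loss of generality.
1. P is the midpoint of MX ⇒ P = (0, 1/2)
2. N lies on line XP with XN:NP = 2:1 ⇒ N = (0, 2/3)
3. V lies on line PF with PV:VF = 2:5 ⇒ V = (2/7, 5/14)
4. Z is the intersection of line FX and line NV ⇒ Z = (-4, 5)
through F parallel to MX: direction (0, 1); meets MZ at E = (1, -5/4)
E = M + t·(Z−M) with t = -1/4

t = -1/4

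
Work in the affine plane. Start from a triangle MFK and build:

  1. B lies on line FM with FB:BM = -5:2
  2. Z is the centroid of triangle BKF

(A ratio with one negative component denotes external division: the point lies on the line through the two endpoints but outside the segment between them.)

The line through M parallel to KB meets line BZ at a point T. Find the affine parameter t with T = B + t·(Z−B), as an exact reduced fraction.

t = 6/5

Set M = (0, 0), F = (1, 0), K = (0, 1); any affine frame gives the same invariant.
1. B lies on line FM with FB:BM = -5:2 ⇒ B = (-2/3, 0)
2. Z is the centroid of triangle BKF ⇒ Z = (1/9, 1/3)
through M parallel to KB: direction (-2/3, -1); meets BZ at T = (4/15, 2/5)
T = B + t·(Z−B) with t = 6/5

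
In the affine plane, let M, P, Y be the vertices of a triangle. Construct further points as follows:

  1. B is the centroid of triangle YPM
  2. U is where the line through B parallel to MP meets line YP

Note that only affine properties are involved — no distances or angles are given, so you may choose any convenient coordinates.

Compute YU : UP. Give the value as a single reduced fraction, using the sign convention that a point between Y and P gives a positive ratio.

Assign M = (0, 0), P = (1, 0), Y = (0, 1) — the answer is frame-independent, so this choice is without loss of generality.
1. B is the centroid of triangle YPM ⇒ B = (1/3, 1/3)
2. U is where the line through B parallel to MP meets line YP ⇒ U = (2/3, 1/3)
U = Y + t·(P−Y) with t = 2/3, so YU:UP = t:(1−t) = 2/3:1/3

YU:UP = 2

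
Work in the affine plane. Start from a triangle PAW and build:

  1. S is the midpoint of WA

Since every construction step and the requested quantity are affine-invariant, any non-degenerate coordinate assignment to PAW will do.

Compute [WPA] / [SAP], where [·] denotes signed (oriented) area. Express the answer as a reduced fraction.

[WPA]:[SAP] = -2

Assign P = (0, 0), A = (1, 0), W = (0, 1) — the answer is frame-independent, so this choice is without loss of generality.
1. S is the midpoint of WA ⇒ S = (1/2, 1/2)
2·[WPA] = 1, 2·[SAP] = -1/2
[WPA]:[SAP] = 1:-1/2 = -2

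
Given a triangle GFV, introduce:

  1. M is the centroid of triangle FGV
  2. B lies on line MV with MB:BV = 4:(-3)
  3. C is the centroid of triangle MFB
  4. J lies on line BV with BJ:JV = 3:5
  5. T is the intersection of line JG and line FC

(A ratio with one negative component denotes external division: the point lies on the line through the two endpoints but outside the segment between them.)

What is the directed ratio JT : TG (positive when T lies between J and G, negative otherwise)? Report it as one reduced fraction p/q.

JT:TG = 7/40

Assign G = (0, 0), F = (1, 0), V = (0, 1) — the answer is frame-independent, so this choice is without loss of generality.
1. M is the centroid of triangle FGV ⇒ M = (1/3, 1/3)
2. B lies on line MV with MB:BV = 4:(-3) ⇒ B = (-1, 3)
3. C is the centroid of triangle MFB ⇒ C = (1/9, 10/9)
4. J lies on line BV with BJ:JV = 3:5 ⇒ J = (-5/8, 9/4)
5. T is the intersection of line JG and line FC ⇒ T = (-25/47, 90/47)
T = J + t·(G−J) with t = 7/47, so JT:TG = t:(1−t) = 7/47:40/47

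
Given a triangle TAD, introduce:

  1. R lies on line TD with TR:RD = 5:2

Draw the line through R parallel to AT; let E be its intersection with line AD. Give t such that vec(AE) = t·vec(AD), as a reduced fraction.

t = 5/7

Work in coordinates with T = (0, 0), A = (1, 0), D = (0, 1).
1. R lies on line TD with TR:RD = 5:2 ⇒ R = (0, 5/7)
through R parallel to AT: direction (-1, 0); meets AD at E = (2/7, 5/7)
E = A + t·(D−A) with t = 5/7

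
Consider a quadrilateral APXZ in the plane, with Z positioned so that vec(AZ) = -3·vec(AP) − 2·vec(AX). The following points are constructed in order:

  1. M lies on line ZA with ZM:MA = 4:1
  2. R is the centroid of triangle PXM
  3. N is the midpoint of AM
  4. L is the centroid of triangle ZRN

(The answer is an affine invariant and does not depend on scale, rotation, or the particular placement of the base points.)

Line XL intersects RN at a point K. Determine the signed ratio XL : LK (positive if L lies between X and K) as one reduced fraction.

XL:LK = 3

Work in coordinates with A = (0, 0), P = (1, 0), X = (0, 1), Z = (-3, -2).
1. M lies on line ZA with ZM:MA = 4:1 ⇒ M = (-3/5, -2/5)
2. R is the centroid of triangle PXM ⇒ R = (2/15, 1/5)
3. N is the midpoint of AM ⇒ N = (-3/10, -1/5)
4. L is the centroid of triangle ZRN ⇒ L = (-19/18, -2/3)
line XL meets RN at K = (-38/27, -11/9)
L = X + t·(K−X) with t = 3/4, so XL:LK = 3/4:1/4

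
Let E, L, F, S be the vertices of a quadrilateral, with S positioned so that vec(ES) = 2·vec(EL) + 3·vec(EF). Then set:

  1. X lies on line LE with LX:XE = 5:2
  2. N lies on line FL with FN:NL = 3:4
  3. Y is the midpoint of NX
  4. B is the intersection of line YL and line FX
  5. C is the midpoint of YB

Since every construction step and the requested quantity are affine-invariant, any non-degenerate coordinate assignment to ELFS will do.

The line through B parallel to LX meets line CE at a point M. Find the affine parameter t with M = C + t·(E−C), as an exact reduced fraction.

t = -3/25

Assign E = (0, 0), L = (1, 0), F = (0, 1), S = (2, 3) — the answer is frame-independent, so this choice is without loss of generality.
1. X lies on line LE with LX:XE = 5:2 ⇒ X = (2/7, 0)
2. N lies on line FL with FN:NL = 3:4 ⇒ N = (3/7, 4/7)
3. Y is the midpoint of NX ⇒ Y = (5/14, 2/7)
4. B is the intersection of line YL and line FX ⇒ B = (2/11, 4/11)
5. C is the midpoint of YB ⇒ C = (83/308, 25/77)
through B parallel to LX: direction (-5/7, 0); meets CE at M = (83/275, 4/11)
M = C + t·(E−C) with t = -3/25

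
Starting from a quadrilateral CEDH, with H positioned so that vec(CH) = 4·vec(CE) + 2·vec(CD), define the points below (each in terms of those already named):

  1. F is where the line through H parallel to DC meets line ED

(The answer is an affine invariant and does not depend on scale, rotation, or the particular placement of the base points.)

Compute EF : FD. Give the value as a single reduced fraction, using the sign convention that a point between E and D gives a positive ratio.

EF:FD = -3/4

Set C = (0, 0), E = (1, 0), D = (0, 1), H = (4, 2); any affine frame gives the same invariant.
1. F is where the line through H parallel to DC meets line ED ⇒ F = (4, -3)
F = E + t·(D−E) with t = -3, so EF:FD = t:(1−t) = -3:4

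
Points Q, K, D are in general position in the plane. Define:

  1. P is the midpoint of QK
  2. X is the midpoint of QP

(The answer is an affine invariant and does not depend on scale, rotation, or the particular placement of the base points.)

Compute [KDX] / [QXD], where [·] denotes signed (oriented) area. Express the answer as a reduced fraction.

Choose coordinates Q = (0, 0), K = (1, 0), D = (0, 1).
1. P is the midpoint of QK ⇒ P = (1/2, 0)
2. X is the midpoint of QP ⇒ X = (1/4, 0)
2·[KDX] = 3/4, 2·[QXD] = 1/4
[KDX]:[QXD] = 3/4:1/4 = 3

[KDX]:[QXD] = 3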